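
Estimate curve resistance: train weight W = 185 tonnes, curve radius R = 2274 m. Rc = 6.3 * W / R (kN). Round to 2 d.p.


Rc = 6.3 * W / R
Rc = 6.3 * 185 / 2274
Rc = 1165.5 / 2274
Rc = 0.51 kN

0.51


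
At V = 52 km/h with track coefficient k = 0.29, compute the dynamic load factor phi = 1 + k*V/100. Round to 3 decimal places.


phi = 1 + k * V / 100
phi = 1 + 0.29 * 52 / 100
phi = 1 + 0.1508
phi = 1.151

1.151


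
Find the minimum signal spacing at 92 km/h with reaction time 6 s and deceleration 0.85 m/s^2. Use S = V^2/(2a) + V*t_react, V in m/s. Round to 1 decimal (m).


V = 92 / 3.6 = 25.5556 m/s
Braking distance = 25.5556^2 / (2*0.85) = 384.1685 m
Sighting distance = 25.5556 * 6 = 153.3333 m
S = 384.1685 + 153.3333 = 537.5 m

537.5


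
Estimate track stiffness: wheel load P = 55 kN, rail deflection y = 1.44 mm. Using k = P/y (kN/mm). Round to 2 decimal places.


Track stiffness k = P / y
k = 55 / 1.44
k = 38.19 kN/mm

38.19


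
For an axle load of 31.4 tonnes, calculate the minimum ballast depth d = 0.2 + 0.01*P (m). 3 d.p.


d = 0.2 + 0.01 * 31.4
d = 0.2 + 0.314
d = 0.514 m

0.514


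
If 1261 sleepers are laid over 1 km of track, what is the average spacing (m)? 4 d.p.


Spacing = 1000 m / number of sleepers
Spacing = 1000 / 1261
Spacing = 0.7930 m

0.7930


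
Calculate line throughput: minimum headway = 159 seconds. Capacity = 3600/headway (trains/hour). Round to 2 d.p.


Capacity = 3600 / headway
Capacity = 3600 / 159
Capacity = 22.64 trains/hour

22.64


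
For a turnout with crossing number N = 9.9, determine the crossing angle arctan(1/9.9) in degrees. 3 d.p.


1/N = 1/9.9 = 0.10101
angle = arctan(0.10101) = 0.100669 rad
angle = 0.100669 * 180/pi = 5.768 degrees

5.768


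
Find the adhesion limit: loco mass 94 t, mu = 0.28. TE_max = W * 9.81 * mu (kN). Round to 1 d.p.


TE_max = W * g * mu
TE_max = 94 * 9.81 * 0.28
TE_max = 922.14 * 0.28
TE_max = 258.2 kN

258.2


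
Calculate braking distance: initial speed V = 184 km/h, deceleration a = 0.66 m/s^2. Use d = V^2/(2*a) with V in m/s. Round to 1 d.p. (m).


Convert speed: V = 184 / 3.6 = 51.1111 m/s
V^2 = 2612.3457
d = 2612.3457 / (2 * 0.66)
d = 2612.3457 / 1.32
d = 1979.0 m

1979.0


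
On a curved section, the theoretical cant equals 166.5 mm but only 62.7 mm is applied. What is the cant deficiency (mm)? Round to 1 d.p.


Cant deficiency = equilibrium cant - actual cant
CD = 166.5 - 62.7
CD = 103.8 mm

103.8


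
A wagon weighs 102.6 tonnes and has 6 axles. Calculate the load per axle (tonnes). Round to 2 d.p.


Load per axle = total weight / number of axles
Load = 102.6 / 6
Load = 17.10 tonnes

17.10


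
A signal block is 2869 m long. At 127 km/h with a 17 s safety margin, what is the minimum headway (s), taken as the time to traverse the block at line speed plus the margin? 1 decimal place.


V = 127 / 3.6 = 35.2778 m/s
Block traversal time = 2869 / 35.2778 = 81.326 s
Headway = 81.326 + 17
Headway = 98.3 s

98.3


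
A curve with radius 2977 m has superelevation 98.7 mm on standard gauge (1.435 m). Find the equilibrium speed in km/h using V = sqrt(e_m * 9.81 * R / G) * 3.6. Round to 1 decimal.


Convert cant: e = 98.7 mm = 0.0987 m
V_ms = sqrt(0.0987 * 9.81 * 2977 / 1.435)
V_ms = sqrt(2008.690815) = 44.8184 m/s
V = 44.8184 * 3.6 = 161.3 km/h

161.3


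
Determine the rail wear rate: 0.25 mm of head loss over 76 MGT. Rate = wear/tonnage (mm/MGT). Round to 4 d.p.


Wear rate = total wear / cumulative tonnage
Rate = 0.25 / 76
Rate = 0.0033 mm/MGT

0.0033


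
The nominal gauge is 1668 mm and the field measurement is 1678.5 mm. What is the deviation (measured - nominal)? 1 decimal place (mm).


Deviation = measured - nominal
Deviation = 1678.5 - 1668
Deviation = 10.5 mm

10.5


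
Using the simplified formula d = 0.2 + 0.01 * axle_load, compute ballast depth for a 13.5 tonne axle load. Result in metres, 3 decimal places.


d = 0.2 + 0.01 * 13.5
d = 0.2 + 0.135
d = 0.335 m

0.335


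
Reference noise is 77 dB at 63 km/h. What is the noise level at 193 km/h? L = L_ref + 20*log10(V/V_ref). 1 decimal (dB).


V/V_ref = 193 / 63 = 3.063492
log10(3.063492) = 0.486217
20 * 0.486217 = 9.7243
L = 77 + 9.7243 = 86.7 dB

86.7


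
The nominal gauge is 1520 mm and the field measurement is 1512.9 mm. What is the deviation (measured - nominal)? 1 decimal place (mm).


Deviation = measured - nominal
Deviation = 1512.9 - 1520
Deviation = -7.1 mm

-7.1


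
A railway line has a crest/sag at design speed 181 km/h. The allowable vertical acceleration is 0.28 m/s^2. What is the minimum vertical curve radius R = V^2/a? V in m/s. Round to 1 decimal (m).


Convert speed: V = 181 / 3.6 = 50.2778 m/s
V^2 = 2527.8549 m^2/s^2
R_v = 2527.8549 / 0.28
R_v = 9028.1 m

9028.1


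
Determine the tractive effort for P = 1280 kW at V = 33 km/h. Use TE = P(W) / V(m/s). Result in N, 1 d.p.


Convert: P = 1280 kW = 1280000 W
V = 33 / 3.6 = 9.1667 m/s
TE = 1280000 / 9.1667
TE = 139636.4 N

139636.4


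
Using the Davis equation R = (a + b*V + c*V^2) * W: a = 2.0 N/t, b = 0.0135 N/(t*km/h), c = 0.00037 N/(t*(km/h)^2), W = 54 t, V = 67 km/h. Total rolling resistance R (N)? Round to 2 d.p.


b*V = 0.0135 * 67 = 0.9045
c*V^2 = 0.00037 * 4489 = 1.66093
R_per_t = 2.0 + 0.9045 + 1.66093 = 4.56543 N/t
R_total = 4.56543 * 54 = 246.53 N

246.53


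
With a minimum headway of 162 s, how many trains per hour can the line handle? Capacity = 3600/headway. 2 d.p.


Capacity = 3600 / headway
Capacity = 3600 / 162
Capacity = 22.22 trains/hour

22.22


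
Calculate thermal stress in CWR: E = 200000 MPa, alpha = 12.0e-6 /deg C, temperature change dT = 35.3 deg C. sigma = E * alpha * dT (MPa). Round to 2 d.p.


sigma = E * alpha * dT
sigma = 200000 * 12.0e-6 * 35.3
sigma = 2.4 * 35.3
sigma = 84.72 MPa

84.72


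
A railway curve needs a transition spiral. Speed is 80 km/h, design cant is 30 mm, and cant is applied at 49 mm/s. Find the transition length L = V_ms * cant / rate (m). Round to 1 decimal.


Convert speed: V = 80 / 3.6 = 22.2222 m/s
L = 22.2222 * 30 / 49
L = 666.6667 / 49
L = 13.6 m

13.6


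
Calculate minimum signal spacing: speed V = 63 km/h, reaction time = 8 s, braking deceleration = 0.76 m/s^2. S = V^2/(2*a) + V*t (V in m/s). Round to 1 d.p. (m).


V = 63 / 3.6 = 17.5 m/s
Braking distance = 17.5^2 / (2*0.76) = 201.4803 m
Sighting distance = 17.5 * 8 = 140.0 m
S = 201.4803 + 140.0 = 341.5 m

341.5


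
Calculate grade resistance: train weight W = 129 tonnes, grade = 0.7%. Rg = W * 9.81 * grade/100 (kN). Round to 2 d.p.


Rg = W * 9.81 * grade / 100
Rg = 129 * 9.81 * 0.7 / 100
Rg = 1265.49 * 0.007
Rg = 8.86 kN

8.86


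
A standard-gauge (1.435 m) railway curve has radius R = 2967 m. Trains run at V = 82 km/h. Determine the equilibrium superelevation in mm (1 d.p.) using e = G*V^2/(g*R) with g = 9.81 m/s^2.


Convert speed: V = 82 / 3.6 = 22.7778 m/s
Apply formula: e = 1.435 * 22.7778^2 / (9.81 * 2967)
e = 1.435 * 518.8272 / 29106.27
e = 0.025579 m = 25.6 mm

25.6


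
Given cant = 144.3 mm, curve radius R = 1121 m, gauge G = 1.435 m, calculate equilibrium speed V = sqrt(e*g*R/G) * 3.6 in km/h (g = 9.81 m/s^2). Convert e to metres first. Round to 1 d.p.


Convert cant: e = 144.3 mm = 0.1443 m
V_ms = sqrt(0.1443 * 9.81 * 1121 / 1.435)
V_ms = sqrt(1105.831737) = 33.254 m/s
V = 33.254 * 3.6 = 119.7 km/h

119.7


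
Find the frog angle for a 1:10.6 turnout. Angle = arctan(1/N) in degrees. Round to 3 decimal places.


1/N = 1/10.6 = 0.09434
angle = arctan(0.09434) = 0.094061 rad
angle = 0.094061 * 180/pi = 5.389 degrees

5.389


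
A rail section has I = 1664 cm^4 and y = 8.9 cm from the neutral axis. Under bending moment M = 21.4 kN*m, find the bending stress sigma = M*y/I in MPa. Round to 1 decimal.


Convert units:
M = 21.4 kN*m = 21400000 N*mm
y = 8.9 cm = 89 mm
I = 1664 cm^4 = 16640000 mm^4
sigma = 21400000 * 89 / 16640000
sigma = 114.5 MPa

114.5


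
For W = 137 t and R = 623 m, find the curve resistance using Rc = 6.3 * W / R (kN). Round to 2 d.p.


Rc = 6.3 * W / R
Rc = 6.3 * 137 / 623
Rc = 863.1 / 623
Rc = 1.39 kN

1.39


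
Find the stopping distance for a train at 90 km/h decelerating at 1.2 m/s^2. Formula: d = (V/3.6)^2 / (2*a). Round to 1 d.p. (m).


Convert speed: V = 90 / 3.6 = 25.0 m/s
V^2 = 625.0
d = 625.0 / (2 * 1.2)
d = 625.0 / 2.4
d = 260.4 m

260.4


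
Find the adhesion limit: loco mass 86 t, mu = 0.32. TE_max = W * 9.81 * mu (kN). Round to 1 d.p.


TE_max = W * g * mu
TE_max = 86 * 9.81 * 0.32
TE_max = 843.66 * 0.32
TE_max = 270.0 kN

270.0


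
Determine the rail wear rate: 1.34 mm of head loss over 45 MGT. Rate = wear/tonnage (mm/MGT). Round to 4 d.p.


Wear rate = total wear / cumulative tonnage
Rate = 1.34 / 45
Rate = 0.0298 mm/MGT

0.0298


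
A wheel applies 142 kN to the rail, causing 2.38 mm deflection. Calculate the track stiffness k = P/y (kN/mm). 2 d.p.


Track stiffness k = P / y
k = 142 / 2.38
k = 59.66 kN/mm

59.66


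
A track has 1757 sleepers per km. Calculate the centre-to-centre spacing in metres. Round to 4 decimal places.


Spacing = 1000 m / number of sleepers
Spacing = 1000 / 1757
Spacing = 0.5692 m

0.5692


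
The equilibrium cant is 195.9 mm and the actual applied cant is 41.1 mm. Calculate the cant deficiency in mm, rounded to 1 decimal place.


Cant deficiency = equilibrium cant - actual cant
CD = 195.9 - 41.1
CD = 154.8 mm

154.8


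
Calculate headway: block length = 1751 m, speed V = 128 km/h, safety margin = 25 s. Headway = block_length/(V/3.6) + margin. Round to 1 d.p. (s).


V = 128 / 3.6 = 35.5556 m/s
Block traversal time = 1751 / 35.5556 = 49.2469 s
Headway = 49.2469 + 25
Headway = 74.2 s

74.2


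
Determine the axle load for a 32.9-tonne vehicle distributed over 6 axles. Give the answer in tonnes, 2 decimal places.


Load per axle = total weight / number of axles
Load = 32.9 / 6
Load = 5.48 tonnes

5.48


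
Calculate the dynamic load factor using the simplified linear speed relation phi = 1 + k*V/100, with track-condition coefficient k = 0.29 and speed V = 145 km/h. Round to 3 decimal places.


phi = 1 + k * V / 100
phi = 1 + 0.29 * 145 / 100
phi = 1 + 0.4205
phi = 1.421

1.421


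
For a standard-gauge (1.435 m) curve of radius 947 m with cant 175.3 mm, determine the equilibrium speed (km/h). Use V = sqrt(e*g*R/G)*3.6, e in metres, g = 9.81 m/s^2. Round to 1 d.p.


Convert cant: e = 175.3 mm = 0.1753 m
V_ms = sqrt(0.1753 * 9.81 * 947 / 1.435)
V_ms = sqrt(1134.877541) = 33.6879 m/s
V = 33.6879 * 3.6 = 121.3 km/h

121.3


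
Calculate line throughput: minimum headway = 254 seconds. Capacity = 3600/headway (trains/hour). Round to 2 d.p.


Capacity = 3600 / headway
Capacity = 3600 / 254
Capacity = 14.17 trains/hour

14.17


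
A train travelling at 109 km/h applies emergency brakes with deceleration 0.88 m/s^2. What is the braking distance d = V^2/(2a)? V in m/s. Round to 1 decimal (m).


Convert speed: V = 109 / 3.6 = 30.2778 m/s
V^2 = 916.7438
d = 916.7438 / (2 * 0.88)
d = 916.7438 / 1.76
d = 520.9 m

520.9


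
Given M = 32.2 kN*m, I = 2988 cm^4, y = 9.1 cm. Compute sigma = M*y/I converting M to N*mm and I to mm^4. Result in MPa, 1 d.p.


Convert units:
M = 32.2 kN*m = 32200000 N*mm
y = 9.1 cm = 91 mm
I = 2988 cm^4 = 29880000 mm^4
sigma = 32200000 * 91 / 29880000
sigma = 98.1 MPa

98.1


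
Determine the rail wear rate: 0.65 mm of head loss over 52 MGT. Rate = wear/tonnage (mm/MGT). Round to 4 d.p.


Wear rate = total wear / cumulative tonnage
Rate = 0.65 / 52
Rate = 0.0125 mm/MGT

0.0125


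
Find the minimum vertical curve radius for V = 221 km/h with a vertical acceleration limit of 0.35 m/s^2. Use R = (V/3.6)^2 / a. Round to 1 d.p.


Convert speed: V = 221 / 3.6 = 61.3889 m/s
V^2 = 3768.5957 m^2/s^2
R_v = 3768.5957 / 0.35
R_v = 10767.4 m

10767.4


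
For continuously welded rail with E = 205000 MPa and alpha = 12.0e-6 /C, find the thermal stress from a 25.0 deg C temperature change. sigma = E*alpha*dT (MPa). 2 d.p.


sigma = E * alpha * dT
sigma = 205000 * 12.0e-6 * 25.0
sigma = 2.46 * 25.0
sigma = 61.50 MPa

61.50


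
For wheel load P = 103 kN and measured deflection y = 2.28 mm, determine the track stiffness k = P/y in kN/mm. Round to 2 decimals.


Track stiffness k = P / y
k = 103 / 2.28
k = 45.18 kN/mm

45.18


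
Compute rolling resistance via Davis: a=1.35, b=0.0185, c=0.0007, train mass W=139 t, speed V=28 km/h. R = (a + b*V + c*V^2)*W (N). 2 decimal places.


b*V = 0.0185 * 28 = 0.518
c*V^2 = 0.0007 * 784 = 0.5488
R_per_t = 1.35 + 0.518 + 0.5488 = 2.4168 N/t
R_total = 2.4168 * 139 = 335.94 N

335.94


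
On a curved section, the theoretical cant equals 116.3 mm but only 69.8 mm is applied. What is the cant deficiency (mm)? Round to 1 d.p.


Cant deficiency = equilibrium cant - actual cant
CD = 116.3 - 69.8
CD = 46.5 mm

46.5


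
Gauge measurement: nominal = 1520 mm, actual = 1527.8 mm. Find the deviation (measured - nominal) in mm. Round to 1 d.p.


Deviation = measured - nominal
Deviation = 1527.8 - 1520
Deviation = 7.8 mm

7.8


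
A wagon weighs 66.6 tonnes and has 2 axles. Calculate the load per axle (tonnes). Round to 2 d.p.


Load per axle = total weight / number of axles
Load = 66.6 / 2
Load = 33.30 tonnes

33.30


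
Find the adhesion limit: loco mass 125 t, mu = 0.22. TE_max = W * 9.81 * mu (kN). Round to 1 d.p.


TE_max = W * g * mu
TE_max = 125 * 9.81 * 0.22
TE_max = 1226.25 * 0.22
TE_max = 269.8 kN

269.8


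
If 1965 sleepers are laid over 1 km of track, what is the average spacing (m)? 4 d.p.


Spacing = 1000 m / number of sleepers
Spacing = 1000 / 1965
Spacing = 0.5089 m

0.5089


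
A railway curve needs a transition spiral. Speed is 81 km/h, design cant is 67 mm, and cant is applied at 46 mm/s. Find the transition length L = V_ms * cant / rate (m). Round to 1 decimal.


Convert speed: V = 81 / 3.6 = 22.5 m/s
L = 22.5 * 67 / 46
L = 1507.5 / 46
L = 32.8 m

32.8


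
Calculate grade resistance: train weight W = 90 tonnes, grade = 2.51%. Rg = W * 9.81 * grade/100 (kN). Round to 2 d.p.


Rg = W * 9.81 * grade / 100
Rg = 90 * 9.81 * 2.51 / 100
Rg = 882.9 * 0.0251
Rg = 22.16 kN

22.16


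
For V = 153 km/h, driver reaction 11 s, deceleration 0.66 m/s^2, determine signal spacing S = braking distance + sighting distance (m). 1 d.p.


V = 153 / 3.6 = 42.5 m/s
Braking distance = 42.5^2 / (2*0.66) = 1368.3712 m
Sighting distance = 42.5 * 11 = 467.5 m
S = 1368.3712 + 467.5 = 1835.9 m

1835.9


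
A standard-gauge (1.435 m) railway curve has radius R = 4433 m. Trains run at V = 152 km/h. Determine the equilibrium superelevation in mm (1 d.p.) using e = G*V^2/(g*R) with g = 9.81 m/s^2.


Convert speed: V = 152 / 3.6 = 42.2222 m/s
Apply formula: e = 1.435 * 42.2222^2 / (9.81 * 4433)
e = 1.435 * 1782.716 / 43487.73
e = 0.058826 m = 58.8 mm

58.8


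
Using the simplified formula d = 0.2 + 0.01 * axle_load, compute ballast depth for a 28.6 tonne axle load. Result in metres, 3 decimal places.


d = 0.2 + 0.01 * 28.6
d = 0.2 + 0.286
d = 0.486 m

0.486


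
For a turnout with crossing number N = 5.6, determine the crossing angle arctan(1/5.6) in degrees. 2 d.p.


1/N = 1/5.6 = 0.178571
angle = arctan(0.178571) = 0.176709 rad
angle = 0.176709 * 180/pi = 10.12 degrees

10.12


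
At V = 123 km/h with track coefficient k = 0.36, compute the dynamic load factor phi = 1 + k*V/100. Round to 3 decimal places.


phi = 1 + k * V / 100
phi = 1 + 0.36 * 123 / 100
phi = 1 + 0.4428
phi = 1.443

1.443


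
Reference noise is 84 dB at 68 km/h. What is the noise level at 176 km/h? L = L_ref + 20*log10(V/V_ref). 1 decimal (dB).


V/V_ref = 176 / 68 = 2.588235
log10(2.588235) = 0.413004
20 * 0.413004 = 8.2601
L = 84 + 8.2601 = 92.3 dB

92.3


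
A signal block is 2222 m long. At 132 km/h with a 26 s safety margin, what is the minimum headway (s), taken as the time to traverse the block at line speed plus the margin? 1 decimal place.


V = 132 / 3.6 = 36.6667 m/s
Block traversal time = 2222 / 36.6667 = 60.6 s
Headway = 60.6 + 26
Headway = 86.6 s

86.6


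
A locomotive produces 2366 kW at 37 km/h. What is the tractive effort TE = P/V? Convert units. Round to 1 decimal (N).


Convert: P = 2366 kW = 2366000 W
V = 37 / 3.6 = 10.2778 m/s
TE = 2366000 / 10.2778
TE = 230205.4 N

230205.4


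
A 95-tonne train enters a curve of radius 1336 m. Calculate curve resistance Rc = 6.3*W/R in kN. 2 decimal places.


Rc = 6.3 * W / R
Rc = 6.3 * 95 / 1336
Rc = 598.5 / 1336
Rc = 0.45 kN

0.45


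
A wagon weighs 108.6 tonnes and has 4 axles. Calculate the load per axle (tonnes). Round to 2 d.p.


Load per axle = total weight / number of axles
Load = 108.6 / 4
Load = 27.15 tonnes

27.15


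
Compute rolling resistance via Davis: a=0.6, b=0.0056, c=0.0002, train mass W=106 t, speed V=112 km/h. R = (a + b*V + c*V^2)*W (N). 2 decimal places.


b*V = 0.0056 * 112 = 0.6272
c*V^2 = 0.0002 * 12544 = 2.5088
R_per_t = 0.6 + 0.6272 + 2.5088 = 3.736 N/t
R_total = 3.736 * 106 = 396.02 N

396.02


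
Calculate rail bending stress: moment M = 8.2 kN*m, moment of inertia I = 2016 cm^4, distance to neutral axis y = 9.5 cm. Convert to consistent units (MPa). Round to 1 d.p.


Convert units:
M = 8.2 kN*m = 8200000 N*mm
y = 9.5 cm = 95 mm
I = 2016 cm^4 = 20160000 mm^4
sigma = 8200000 * 95 / 20160000
sigma = 38.6 MPa

38.6


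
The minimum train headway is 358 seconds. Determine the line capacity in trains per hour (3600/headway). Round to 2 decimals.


Capacity = 3600 / headway
Capacity = 3600 / 358
Capacity = 10.06 trains/hour

10.06


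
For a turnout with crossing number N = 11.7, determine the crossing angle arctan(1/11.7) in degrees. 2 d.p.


1/N = 1/11.7 = 0.08547
angle = arctan(0.08547) = 0.085263 rad
angle = 0.085263 * 180/pi = 4.89 degrees

4.89


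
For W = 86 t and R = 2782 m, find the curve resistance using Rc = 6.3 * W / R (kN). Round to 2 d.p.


Rc = 6.3 * W / R
Rc = 6.3 * 86 / 2782
Rc = 541.8 / 2782
Rc = 0.19 kN

0.19


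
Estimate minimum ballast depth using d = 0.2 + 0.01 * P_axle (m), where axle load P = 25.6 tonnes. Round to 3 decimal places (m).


d = 0.2 + 0.01 * 25.6
d = 0.2 + 0.256
d = 0.456 m

0.456


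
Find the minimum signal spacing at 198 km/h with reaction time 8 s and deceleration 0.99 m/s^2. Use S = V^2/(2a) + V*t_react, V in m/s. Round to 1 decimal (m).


V = 198 / 3.6 = 55.0 m/s
Braking distance = 55.0^2 / (2*0.99) = 1527.7778 m
Sighting distance = 55.0 * 8 = 440.0 m
S = 1527.7778 + 440.0 = 1967.8 m

1967.8


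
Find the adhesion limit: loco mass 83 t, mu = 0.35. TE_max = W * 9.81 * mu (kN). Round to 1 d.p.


TE_max = W * g * mu
TE_max = 83 * 9.81 * 0.35
TE_max = 814.23 * 0.35
TE_max = 285.0 kN

285.0


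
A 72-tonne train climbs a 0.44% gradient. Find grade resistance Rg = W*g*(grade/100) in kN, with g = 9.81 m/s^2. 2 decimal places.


Rg = W * 9.81 * grade / 100
Rg = 72 * 9.81 * 0.44 / 100
Rg = 706.32 * 0.0044
Rg = 3.11 kN

3.11


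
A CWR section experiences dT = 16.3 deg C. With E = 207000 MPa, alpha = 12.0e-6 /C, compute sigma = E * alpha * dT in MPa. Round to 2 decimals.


sigma = E * alpha * dT
sigma = 207000 * 12.0e-6 * 16.3
sigma = 2.484 * 16.3
sigma = 40.49 MPa

40.49


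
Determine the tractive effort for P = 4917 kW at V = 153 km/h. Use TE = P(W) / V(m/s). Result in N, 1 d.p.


Convert: P = 4917 kW = 4917000 W
V = 153 / 3.6 = 42.5 m/s
TE = 4917000 / 42.5
TE = 115694.1 N

115694.1


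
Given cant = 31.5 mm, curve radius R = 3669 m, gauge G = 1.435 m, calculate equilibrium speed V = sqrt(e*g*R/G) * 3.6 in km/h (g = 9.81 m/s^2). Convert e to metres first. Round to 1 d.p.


Convert cant: e = 31.5 mm = 0.0315 m
V_ms = sqrt(0.0315 * 9.81 * 3669 / 1.435)
V_ms = sqrt(790.087829) = 28.1085 m/s
V = 28.1085 * 3.6 = 101.2 km/h

101.2


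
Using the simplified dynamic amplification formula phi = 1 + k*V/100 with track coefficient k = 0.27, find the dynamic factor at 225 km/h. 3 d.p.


phi = 1 + k * V / 100
phi = 1 + 0.27 * 225 / 100
phi = 1 + 0.6075
phi = 1.608

1.608


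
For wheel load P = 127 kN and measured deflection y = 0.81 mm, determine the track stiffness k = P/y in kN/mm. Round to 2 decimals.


Track stiffness k = P / y
k = 127 / 0.81
k = 156.79 kN/mm

156.79


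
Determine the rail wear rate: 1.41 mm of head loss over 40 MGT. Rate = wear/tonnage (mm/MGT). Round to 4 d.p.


Wear rate = total wear / cumulative tonnage
Rate = 1.41 / 40
Rate = 0.0353 mm/MGT

0.0353


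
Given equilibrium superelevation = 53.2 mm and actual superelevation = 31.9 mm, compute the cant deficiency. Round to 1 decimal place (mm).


Cant deficiency = equilibrium cant - actual cant
CD = 53.2 - 31.9
CD = 21.3 mm

21.3


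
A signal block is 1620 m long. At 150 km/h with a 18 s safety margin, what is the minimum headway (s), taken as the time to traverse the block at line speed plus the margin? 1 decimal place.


V = 150 / 3.6 = 41.6667 m/s
Block traversal time = 1620 / 41.6667 = 38.88 s
Headway = 38.88 + 18
Headway = 56.9 s

56.9


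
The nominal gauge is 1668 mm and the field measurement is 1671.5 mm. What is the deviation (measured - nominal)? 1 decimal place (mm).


Deviation = measured - nominal
Deviation = 1671.5 - 1668
Deviation = 3.5 mm

3.5


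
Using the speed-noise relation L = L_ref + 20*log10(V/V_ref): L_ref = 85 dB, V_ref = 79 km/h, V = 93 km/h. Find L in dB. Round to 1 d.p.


V/V_ref = 93 / 79 = 1.177215
log10(1.177215) = 0.070856
20 * 0.070856 = 1.4171
L = 85 + 1.4171 = 86.4 dB

86.4


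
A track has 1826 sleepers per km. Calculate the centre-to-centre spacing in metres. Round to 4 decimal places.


Spacing = 1000 m / number of sleepers
Spacing = 1000 / 1826
Spacing = 0.5476 m

0.5476


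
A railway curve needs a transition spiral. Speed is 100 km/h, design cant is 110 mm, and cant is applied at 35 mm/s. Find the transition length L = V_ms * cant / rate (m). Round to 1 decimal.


Convert speed: V = 100 / 3.6 = 27.7778 m/s
L = 27.7778 * 110 / 35
L = 3055.5556 / 35
L = 87.3 m

87.3


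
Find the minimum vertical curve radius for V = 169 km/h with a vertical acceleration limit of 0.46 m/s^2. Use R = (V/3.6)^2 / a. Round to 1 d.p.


Convert speed: V = 169 / 3.6 = 46.9444 m/s
V^2 = 2203.7809 m^2/s^2
R_v = 2203.7809 / 0.46
R_v = 4790.8 m

4790.8


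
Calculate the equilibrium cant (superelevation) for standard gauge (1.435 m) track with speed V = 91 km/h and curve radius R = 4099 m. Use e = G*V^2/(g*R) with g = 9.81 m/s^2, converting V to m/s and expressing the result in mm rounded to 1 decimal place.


Convert speed: V = 91 / 3.6 = 25.2778 m/s
Apply formula: e = 1.435 * 25.2778^2 / (9.81 * 4099)
e = 1.435 * 638.966 / 40211.19
e = 0.022803 m = 22.8 mm

22.8


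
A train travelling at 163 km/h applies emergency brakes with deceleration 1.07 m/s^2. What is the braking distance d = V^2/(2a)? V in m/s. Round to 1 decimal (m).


Convert speed: V = 163 / 3.6 = 45.2778 m/s
V^2 = 2050.0772
d = 2050.0772 / (2 * 1.07)
d = 2050.0772 / 2.14
d = 958.0 m

958.0


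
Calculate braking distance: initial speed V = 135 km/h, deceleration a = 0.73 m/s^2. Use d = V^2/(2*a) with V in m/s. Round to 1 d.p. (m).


Convert speed: V = 135 / 3.6 = 37.5 m/s
V^2 = 1406.25
d = 1406.25 / (2 * 0.73)
d = 1406.25 / 1.46
d = 963.2 m

963.2


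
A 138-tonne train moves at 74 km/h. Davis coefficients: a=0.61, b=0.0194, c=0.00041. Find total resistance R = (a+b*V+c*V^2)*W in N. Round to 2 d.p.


b*V = 0.0194 * 74 = 1.4356
c*V^2 = 0.00041 * 5476 = 2.24516
R_per_t = 0.61 + 1.4356 + 2.24516 = 4.29076 N/t
R_total = 4.29076 * 138 = 592.12 N

592.12


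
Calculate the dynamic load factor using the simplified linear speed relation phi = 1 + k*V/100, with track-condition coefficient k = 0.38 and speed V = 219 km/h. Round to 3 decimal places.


phi = 1 + k * V / 100
phi = 1 + 0.38 * 219 / 100
phi = 1 + 0.8322
phi = 1.832

1.832


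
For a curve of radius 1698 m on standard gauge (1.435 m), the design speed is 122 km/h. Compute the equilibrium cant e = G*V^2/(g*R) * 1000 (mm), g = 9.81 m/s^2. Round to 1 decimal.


Convert speed: V = 122 / 3.6 = 33.8889 m/s
Apply formula: e = 1.435 * 33.8889^2 / (9.81 * 1698)
e = 1.435 * 1148.4568 / 16657.38
e = 0.098937 m = 98.9 mm

98.9


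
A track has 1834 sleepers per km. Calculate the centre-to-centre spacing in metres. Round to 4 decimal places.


Spacing = 1000 m / number of sleepers
Spacing = 1000 / 1834
Spacing = 0.5453 m

0.5453


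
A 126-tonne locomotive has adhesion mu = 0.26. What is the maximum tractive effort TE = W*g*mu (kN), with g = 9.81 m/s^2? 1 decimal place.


TE_max = W * g * mu
TE_max = 126 * 9.81 * 0.26
TE_max = 1236.06 * 0.26
TE_max = 321.4 kN

321.4


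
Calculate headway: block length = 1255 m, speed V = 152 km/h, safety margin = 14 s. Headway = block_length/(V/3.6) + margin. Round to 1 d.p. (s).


V = 152 / 3.6 = 42.2222 m/s
Block traversal time = 1255 / 42.2222 = 29.7237 s
Headway = 29.7237 + 14
Headway = 43.7 s

43.7


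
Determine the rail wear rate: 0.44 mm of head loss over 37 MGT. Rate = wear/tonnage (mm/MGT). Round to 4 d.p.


Wear rate = total wear / cumulative tonnage
Rate = 0.44 / 37
Rate = 0.0119 mm/MGT

0.0119


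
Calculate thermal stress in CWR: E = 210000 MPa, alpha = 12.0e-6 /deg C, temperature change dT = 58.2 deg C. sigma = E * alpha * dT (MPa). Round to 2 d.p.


sigma = E * alpha * dT
sigma = 210000 * 12.0e-6 * 58.2
sigma = 2.52 * 58.2
sigma = 146.66 MPa

146.66


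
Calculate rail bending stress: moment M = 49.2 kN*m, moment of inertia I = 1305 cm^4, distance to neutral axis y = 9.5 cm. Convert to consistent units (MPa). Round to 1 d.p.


Convert units:
M = 49.2 kN*m = 49200000 N*mm
y = 9.5 cm = 95 mm
I = 1305 cm^4 = 13050000 mm^4
sigma = 49200000 * 95 / 13050000
sigma = 358.2 MPa

358.2


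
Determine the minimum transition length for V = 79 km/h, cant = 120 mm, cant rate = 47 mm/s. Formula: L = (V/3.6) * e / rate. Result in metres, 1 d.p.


Convert speed: V = 79 / 3.6 = 21.9444 m/s
L = 21.9444 * 120 / 47
L = 2633.3333 / 47
L = 56.0 m

56.0


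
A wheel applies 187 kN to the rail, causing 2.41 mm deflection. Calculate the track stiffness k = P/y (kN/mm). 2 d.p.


Track stiffness k = P / y
k = 187 / 2.41
k = 77.59 kN/mm

77.59


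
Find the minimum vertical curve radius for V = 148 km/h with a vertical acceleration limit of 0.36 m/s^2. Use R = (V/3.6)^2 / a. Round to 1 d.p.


Convert speed: V = 148 / 3.6 = 41.1111 m/s
V^2 = 1690.1235 m^2/s^2
R_v = 1690.1235 / 0.36
R_v = 4694.8 m

4694.8


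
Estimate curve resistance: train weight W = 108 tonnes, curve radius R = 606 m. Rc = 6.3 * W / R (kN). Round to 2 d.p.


Rc = 6.3 * W / R
Rc = 6.3 * 108 / 606
Rc = 680.4 / 606
Rc = 1.12 kN

1.12


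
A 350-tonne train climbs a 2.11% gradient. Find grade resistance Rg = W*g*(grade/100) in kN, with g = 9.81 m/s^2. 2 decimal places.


Rg = W * 9.81 * grade / 100
Rg = 350 * 9.81 * 2.11 / 100
Rg = 3433.5 * 0.0211
Rg = 72.45 kN

72.45


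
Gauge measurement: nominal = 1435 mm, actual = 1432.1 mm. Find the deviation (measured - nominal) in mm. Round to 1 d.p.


Deviation = measured - nominal
Deviation = 1432.1 - 1435
Deviation = -2.9 mm

-2.9


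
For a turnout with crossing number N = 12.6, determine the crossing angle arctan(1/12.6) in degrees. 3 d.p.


1/N = 1/12.6 = 0.079365
angle = arctan(0.079365) = 0.079199 rad
angle = 0.079199 * 180/pi = 4.538 degrees

4.538


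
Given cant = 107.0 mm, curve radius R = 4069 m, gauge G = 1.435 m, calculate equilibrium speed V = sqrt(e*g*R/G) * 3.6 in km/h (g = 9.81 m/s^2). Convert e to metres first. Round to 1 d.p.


Convert cant: e = 107.0 mm = 0.1070 m
V_ms = sqrt(0.1070 * 9.81 * 4069 / 1.435)
V_ms = sqrt(2976.381345) = 54.5562 m/s
V = 54.5562 * 3.6 = 196.4 km/h

196.4


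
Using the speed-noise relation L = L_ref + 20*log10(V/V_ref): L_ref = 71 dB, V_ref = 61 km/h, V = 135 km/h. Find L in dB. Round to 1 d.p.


V/V_ref = 135 / 61 = 2.213115
log10(2.213115) = 0.345004
20 * 0.345004 = 6.9001
L = 71 + 6.9001 = 77.9 dB

77.9


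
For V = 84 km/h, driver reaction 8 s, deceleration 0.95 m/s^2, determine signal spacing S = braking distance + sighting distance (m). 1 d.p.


V = 84 / 3.6 = 23.3333 m/s
Braking distance = 23.3333^2 / (2*0.95) = 286.5497 m
Sighting distance = 23.3333 * 8 = 186.6667 m
S = 286.5497 + 186.6667 = 473.2 m

473.2


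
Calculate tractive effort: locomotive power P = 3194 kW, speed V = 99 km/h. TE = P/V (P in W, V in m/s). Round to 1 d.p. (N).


Convert: P = 3194 kW = 3194000 W
V = 99 / 3.6 = 27.5 m/s
TE = 3194000 / 27.5
TE = 116145.5 N

116145.5


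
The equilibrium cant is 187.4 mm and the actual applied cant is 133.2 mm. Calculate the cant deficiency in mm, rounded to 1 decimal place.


Cant deficiency = equilibrium cant - actual cant
CD = 187.4 - 133.2
CD = 54.2 mm

54.2


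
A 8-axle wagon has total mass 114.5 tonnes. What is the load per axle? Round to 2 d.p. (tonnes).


Load per axle = total weight / number of axles
Load = 114.5 / 8
Load = 14.31 tonnes

14.31


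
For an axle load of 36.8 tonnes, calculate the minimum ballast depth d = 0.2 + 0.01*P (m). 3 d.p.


d = 0.2 + 0.01 * 36.8
d = 0.2 + 0.368
d = 0.568 m

0.568


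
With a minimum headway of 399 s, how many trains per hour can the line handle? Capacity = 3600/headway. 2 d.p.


Capacity = 3600 / headway
Capacity = 3600 / 399
Capacity = 9.02 trains/hour

9.02


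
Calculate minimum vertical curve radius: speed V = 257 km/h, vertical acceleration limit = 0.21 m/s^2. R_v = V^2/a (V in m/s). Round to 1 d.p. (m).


Convert speed: V = 257 / 3.6 = 71.3889 m/s
V^2 = 5096.3735 m^2/s^2
R_v = 5096.3735 / 0.21
R_v = 24268.4 m

24268.4


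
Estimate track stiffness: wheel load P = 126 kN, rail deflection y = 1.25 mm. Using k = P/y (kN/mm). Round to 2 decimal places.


Track stiffness k = P / y
k = 126 / 1.25
k = 100.80 kN/mm

100.80


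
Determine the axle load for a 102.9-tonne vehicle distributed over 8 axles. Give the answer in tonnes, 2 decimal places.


Load per axle = total weight / number of axles
Load = 102.9 / 8
Load = 12.86 tonnes

12.86


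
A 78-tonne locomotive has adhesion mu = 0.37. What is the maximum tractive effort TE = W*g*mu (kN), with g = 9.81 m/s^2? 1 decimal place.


TE_max = W * g * mu
TE_max = 78 * 9.81 * 0.37
TE_max = 765.18 * 0.37
TE_max = 283.1 kN

283.1


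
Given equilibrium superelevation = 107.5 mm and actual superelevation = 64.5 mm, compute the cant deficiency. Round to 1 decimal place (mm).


Cant deficiency = equilibrium cant - actual cant
CD = 107.5 - 64.5
CD = 43.0 mm

43.0


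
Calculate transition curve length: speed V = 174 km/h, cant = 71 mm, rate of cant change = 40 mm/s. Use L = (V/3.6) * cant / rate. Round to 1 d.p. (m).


Convert speed: V = 174 / 3.6 = 48.3333 m/s
L = 48.3333 * 71 / 40
L = 3431.6667 / 40
L = 85.8 m

85.8


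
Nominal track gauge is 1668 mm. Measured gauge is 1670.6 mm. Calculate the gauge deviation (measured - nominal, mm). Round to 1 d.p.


Deviation = measured - nominal
Deviation = 1670.6 - 1668
Deviation = 2.6 mm

2.6


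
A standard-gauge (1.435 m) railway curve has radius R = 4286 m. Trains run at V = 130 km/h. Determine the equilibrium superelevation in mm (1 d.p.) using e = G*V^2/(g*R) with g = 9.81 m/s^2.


Convert speed: V = 130 / 3.6 = 36.1111 m/s
Apply formula: e = 1.435 * 36.1111^2 / (9.81 * 4286)
e = 1.435 * 1304.0123 / 42045.66
e = 0.044505 m = 44.5 mm

44.5


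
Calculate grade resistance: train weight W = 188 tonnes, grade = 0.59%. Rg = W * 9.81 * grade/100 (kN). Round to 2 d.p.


Rg = W * 9.81 * grade / 100
Rg = 188 * 9.81 * 0.59 / 100
Rg = 1844.28 * 0.0059
Rg = 10.88 kN

10.88


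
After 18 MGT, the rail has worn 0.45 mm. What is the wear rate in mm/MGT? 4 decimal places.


Wear rate = total wear / cumulative tonnage
Rate = 0.45 / 18
Rate = 0.0250 mm/MGT

0.0250


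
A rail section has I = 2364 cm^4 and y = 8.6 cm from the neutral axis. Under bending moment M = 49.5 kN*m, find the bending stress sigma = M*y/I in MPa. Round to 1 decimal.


Convert units:
M = 49.5 kN*m = 49500000 N*mm
y = 8.6 cm = 86 mm
I = 2364 cm^4 = 23640000 mm^4
sigma = 49500000 * 86 / 23640000
sigma = 180.1 MPa

180.1


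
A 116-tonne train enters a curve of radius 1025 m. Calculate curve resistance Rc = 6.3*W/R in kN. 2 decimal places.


Rc = 6.3 * W / R
Rc = 6.3 * 116 / 1025
Rc = 730.8 / 1025
Rc = 0.71 kN

0.71


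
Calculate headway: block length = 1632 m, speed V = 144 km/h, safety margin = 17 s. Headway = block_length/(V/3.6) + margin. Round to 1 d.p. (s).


V = 144 / 3.6 = 40.0 m/s
Block traversal time = 1632 / 40.0 = 40.8 s
Headway = 40.8 + 17
Headway = 57.8 s

57.8


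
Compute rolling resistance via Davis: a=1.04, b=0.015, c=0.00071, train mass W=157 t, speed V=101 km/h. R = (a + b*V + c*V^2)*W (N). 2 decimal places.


b*V = 0.015 * 101 = 1.515
c*V^2 = 0.00071 * 10201 = 7.24271
R_per_t = 1.04 + 1.515 + 7.24271 = 9.79771 N/t
R_total = 9.79771 * 157 = 1538.24 N

1538.24


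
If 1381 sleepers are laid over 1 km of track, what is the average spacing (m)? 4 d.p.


Spacing = 1000 m / number of sleepers
Spacing = 1000 / 1381
Spacing = 0.7241 m

0.7241


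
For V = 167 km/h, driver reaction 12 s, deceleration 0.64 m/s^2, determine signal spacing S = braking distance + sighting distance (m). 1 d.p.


V = 167 / 3.6 = 46.3889 m/s
Braking distance = 46.3889^2 / (2*0.64) = 1681.1945 m
Sighting distance = 46.3889 * 12 = 556.6667 m
S = 1681.1945 + 556.6667 = 2237.9 m

2237.9


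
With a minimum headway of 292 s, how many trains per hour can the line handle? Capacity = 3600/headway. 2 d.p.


Capacity = 3600 / headway
Capacity = 3600 / 292
Capacity = 12.33 trains/hour

12.33


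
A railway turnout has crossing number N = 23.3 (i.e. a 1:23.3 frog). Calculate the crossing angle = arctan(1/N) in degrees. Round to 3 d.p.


1/N = 1/23.3 = 0.042918
angle = arctan(0.042918) = 0.042892 rad
angle = 0.042892 * 180/pi = 2.458 degrees

2.458


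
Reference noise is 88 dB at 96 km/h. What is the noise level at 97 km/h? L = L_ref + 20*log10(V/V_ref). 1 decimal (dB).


V/V_ref = 97 / 96 = 1.010417
log10(1.010417) = 0.004501
20 * 0.004501 = 0.09
L = 88 + 0.09 = 88.1 dB

88.1


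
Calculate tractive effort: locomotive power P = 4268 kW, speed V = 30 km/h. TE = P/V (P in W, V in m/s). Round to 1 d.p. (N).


Convert: P = 4268 kW = 4268000 W
V = 30 / 3.6 = 8.3333 m/s
TE = 4268000 / 8.3333
TE = 512160.0 N

512160.0


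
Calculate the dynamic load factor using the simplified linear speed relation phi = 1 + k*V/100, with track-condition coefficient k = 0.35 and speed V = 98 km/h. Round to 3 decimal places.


phi = 1 + k * V / 100
phi = 1 + 0.35 * 98 / 100
phi = 1 + 0.343
phi = 1.343

1.343


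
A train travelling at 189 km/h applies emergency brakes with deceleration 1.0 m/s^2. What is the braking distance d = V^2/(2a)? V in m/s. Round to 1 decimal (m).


Convert speed: V = 189 / 3.6 = 52.5 m/s
V^2 = 2756.25
d = 2756.25 / (2 * 1.0)
d = 2756.25 / 2.0
d = 1378.1 m

1378.1


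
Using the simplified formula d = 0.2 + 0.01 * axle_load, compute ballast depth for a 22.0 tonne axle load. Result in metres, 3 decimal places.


d = 0.2 + 0.01 * 22.0
d = 0.2 + 0.22
d = 0.420 m

0.420


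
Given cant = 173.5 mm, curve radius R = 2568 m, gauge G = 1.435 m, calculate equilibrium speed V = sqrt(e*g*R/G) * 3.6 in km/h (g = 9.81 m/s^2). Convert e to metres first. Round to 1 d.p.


Convert cant: e = 173.5 mm = 0.1735 m
V_ms = sqrt(0.1735 * 9.81 * 2568 / 1.435)
V_ms = sqrt(3045.871693) = 55.1894 m/s
V = 55.1894 * 3.6 = 198.7 km/h

198.7


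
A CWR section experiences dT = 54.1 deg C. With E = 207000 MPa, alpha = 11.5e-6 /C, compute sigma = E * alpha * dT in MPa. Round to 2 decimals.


sigma = E * alpha * dT
sigma = 207000 * 11.5e-6 * 54.1
sigma = 2.3805 * 54.1
sigma = 128.79 MPa

128.79


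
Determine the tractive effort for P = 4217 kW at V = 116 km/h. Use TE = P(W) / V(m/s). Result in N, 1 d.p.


Convert: P = 4217 kW = 4217000 W
V = 116 / 3.6 = 32.2222 m/s
TE = 4217000 / 32.2222
TE = 130872.4 N

130872.4


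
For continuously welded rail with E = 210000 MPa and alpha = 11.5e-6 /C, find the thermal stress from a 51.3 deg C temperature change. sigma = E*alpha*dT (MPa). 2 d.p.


sigma = E * alpha * dT
sigma = 210000 * 11.5e-6 * 51.3
sigma = 2.415 * 51.3
sigma = 123.89 MPa

123.89


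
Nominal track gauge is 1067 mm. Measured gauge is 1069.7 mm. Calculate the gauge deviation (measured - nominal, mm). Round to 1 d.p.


Deviation = measured - nominal
Deviation = 1069.7 - 1067
Deviation = 2.7 mm

2.7


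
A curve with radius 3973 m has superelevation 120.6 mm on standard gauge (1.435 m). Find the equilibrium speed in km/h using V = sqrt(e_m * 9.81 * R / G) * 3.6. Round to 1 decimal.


Convert cant: e = 120.6 mm = 0.1206 m
V_ms = sqrt(0.1206 * 9.81 * 3973 / 1.435)
V_ms = sqrt(3275.540542) = 57.2323 m/s
V = 57.2323 * 3.6 = 206.0 km/h

206.0


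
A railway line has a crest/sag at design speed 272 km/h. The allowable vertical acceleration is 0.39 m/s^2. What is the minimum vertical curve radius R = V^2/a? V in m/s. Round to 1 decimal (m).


Convert speed: V = 272 / 3.6 = 75.5556 m/s
V^2 = 5708.642 m^2/s^2
R_v = 5708.642 / 0.39
R_v = 14637.5 m

14637.5


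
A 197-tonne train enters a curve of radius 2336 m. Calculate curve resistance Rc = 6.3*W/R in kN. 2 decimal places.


Rc = 6.3 * W / R
Rc = 6.3 * 197 / 2336
Rc = 1241.1 / 2336
Rc = 0.53 kN

0.53


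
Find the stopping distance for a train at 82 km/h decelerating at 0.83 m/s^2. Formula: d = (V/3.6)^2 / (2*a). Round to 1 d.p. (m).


Convert speed: V = 82 / 3.6 = 22.7778 m/s
V^2 = 518.8272
d = 518.8272 / (2 * 0.83)
d = 518.8272 / 1.66
d = 312.5 m

312.5


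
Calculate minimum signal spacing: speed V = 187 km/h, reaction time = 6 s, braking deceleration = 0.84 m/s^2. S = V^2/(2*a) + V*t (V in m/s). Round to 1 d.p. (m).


V = 187 / 3.6 = 51.9444 m/s
Braking distance = 51.9444^2 / (2*0.84) = 1606.0865 m
Sighting distance = 51.9444 * 6 = 311.6667 m
S = 1606.0865 + 311.6667 = 1917.8 m

1917.8


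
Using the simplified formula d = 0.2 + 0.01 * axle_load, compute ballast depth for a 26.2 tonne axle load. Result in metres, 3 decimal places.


d = 0.2 + 0.01 * 26.2
d = 0.2 + 0.262
d = 0.462 m

0.462


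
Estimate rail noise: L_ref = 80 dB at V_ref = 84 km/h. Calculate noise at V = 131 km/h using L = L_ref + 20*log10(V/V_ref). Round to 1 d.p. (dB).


V/V_ref = 131 / 84 = 1.559524
log10(1.559524) = 0.192992
20 * 0.192992 = 3.8598
L = 80 + 3.8598 = 83.9 dB

83.9


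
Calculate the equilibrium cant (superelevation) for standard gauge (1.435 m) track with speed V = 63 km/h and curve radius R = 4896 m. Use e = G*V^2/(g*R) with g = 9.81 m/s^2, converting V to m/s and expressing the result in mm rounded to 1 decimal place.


Convert speed: V = 63 / 3.6 = 17.5 m/s
Apply formula: e = 1.435 * 17.5^2 / (9.81 * 4896)
e = 1.435 * 306.25 / 48029.76
e = 0.00915 m = 9.1 mm

9.1


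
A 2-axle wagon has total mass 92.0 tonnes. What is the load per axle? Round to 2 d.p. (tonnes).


Load per axle = total weight / number of axles
Load = 92.0 / 2
Load = 46.00 tonnes

46.00


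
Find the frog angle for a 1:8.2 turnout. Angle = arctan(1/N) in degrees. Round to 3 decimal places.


1/N = 1/8.2 = 0.121951
angle = arctan(0.121951) = 0.121352 rad
angle = 0.121352 * 180/pi = 6.953 degrees

6.953


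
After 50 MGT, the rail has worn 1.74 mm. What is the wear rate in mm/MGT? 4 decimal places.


Wear rate = total wear / cumulative tonnage
Rate = 1.74 / 50
Rate = 0.0348 mm/MGT

0.0348


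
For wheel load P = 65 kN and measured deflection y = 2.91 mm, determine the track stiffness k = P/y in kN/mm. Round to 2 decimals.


Track stiffness k = P / y
k = 65 / 2.91
k = 22.34 kN/mm

22.34
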